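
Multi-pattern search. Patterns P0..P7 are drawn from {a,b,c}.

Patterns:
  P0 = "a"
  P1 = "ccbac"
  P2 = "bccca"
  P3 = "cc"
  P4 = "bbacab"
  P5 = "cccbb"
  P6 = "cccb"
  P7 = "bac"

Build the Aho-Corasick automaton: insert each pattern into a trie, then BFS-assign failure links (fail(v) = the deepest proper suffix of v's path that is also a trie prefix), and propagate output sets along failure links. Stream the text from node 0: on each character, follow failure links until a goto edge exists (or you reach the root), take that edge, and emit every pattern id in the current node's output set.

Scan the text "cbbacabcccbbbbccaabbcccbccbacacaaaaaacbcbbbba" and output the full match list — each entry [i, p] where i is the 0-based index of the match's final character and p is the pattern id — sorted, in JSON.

Build automaton:
Trie (insert patterns):
  n0 'ε': a→1 b→7 c→2
  n1 'a': ·  [P0 ends]
  n2 'c': c→3
  n3 'cc': b→4 c→17  [P3 ends]
  n4 'ccb': a→5
  n5 'ccba': c→6
  n6 'ccbac': ·  [P1 ends]
  n7 'b': a→20 b→12 c→8
  n8 'bc': c→9
  n9 'bcc': c→10
  n10 'bccc': a→11
  n11 'bccca': ·  [P2 ends]
  n12 'bb': a→13
  n13 'bba': c→14
  n14 'bbac': a→15
  n15 'bbaca': b→16
  n16 'bbacab': ·  [P4 ends]
  n17 'ccc': b→18
  n18 'cccb': b→19  [P6 ends]
  n19 'cccbb': ·  [P5 ends]
  n20 'ba': c→21
  n21 'bac': ·  [P7 ends]

BFS fail/out derivation:
  fail(1) 'a': from fail(0)=0 chase 'a': 0 ⇒ 0;  out={0}∪out(0)={0}
  fail(2) 'c': from fail(0)=0 chase 'c': 0 ⇒ 0;  out=∅∪out(0)=∅
  fail(7) 'b': from fail(0)=0 chase 'b': 0 ⇒ 0;  out=∅∪out(0)=∅
  fail(3) 'cc': from fail(2)=0 chase 'c': 0 ⇒ 2;  out={3}∪out(2)={3}
  fail(8) 'bc': from fail(7)=0 chase 'c': 0 ⇒ 2;  out=∅∪out(2)=∅
  fail(12) 'bb': from fail(7)=0 chase 'b': 0 ⇒ 7;  out=∅∪out(7)=∅
  fail(20) 'ba': from fail(7)=0 chase 'a': 0 ⇒ 1;  out=∅∪out(1)={0}
  fail(4) 'ccb': from fail(3)=2 chase 'b': 2→0 ⇒ 7;  out=∅∪out(7)=∅
  fail(9) 'bcc': from fail(8)=2 chase 'c': 2 ⇒ 3;  out=∅∪out(3)={3}
  fail(13) 'bba': from fail(12)=7 chase 'a': 7 ⇒ 20;  out=∅∪out(20)={0}
  fail(17) 'ccc': from fail(3)=2 chase 'c': 2 ⇒ 3;  out=∅∪out(3)={3}
  fail(21) 'bac': from fail(20)=1 chase 'c': 1→0 ⇒ 2;  out={7}∪out(2)={7}
  fail(5) 'ccba': from fail(4)=7 chase 'a': 7 ⇒ 20;  out=∅∪out(20)={0}
  fail(10) 'bccc': from fail(9)=3 chase 'c': 3 ⇒ 17;  out=∅∪out(17)={3}
  fail(14) 'bbac': from fail(13)=20 chase 'c': 20 ⇒ 21;  out=∅∪out(21)={7}
  fail(18) 'cccb': from fail(17)=3 chase 'b': 3 ⇒ 4;  out={6}∪out(4)={6}
  fail(6) 'ccbac': from fail(5)=20 chase 'c': 20 ⇒ 21;  out={1}∪out(21)={1,7}
  fail(11) 'bccca': from fail(10)=17 chase 'a': 17→3→2→0 ⇒ 1;  out={2}∪out(1)={0,2}
  fail(15) 'bbaca': from fail(14)=21 chase 'a': 21→2→0 ⇒ 1;  out=∅∪out(1)={0}
  fail(19) 'cccbb': from fail(18)=4 chase 'b': 4→7 ⇒ 12;  out={5}∪out(12)={5}
  fail(16) 'bbacab': from fail(15)=1 chase 'b': 1→0 ⇒ 7;  out={4}∪out(7)={4}

Text stream:
i=0 'c': node 0→2
i=1 'b': node 2→7 (fail-walked)
i=2 'b': node 7→12
i=3 'a': node 12→13  ** P0@[3:3]
i=4 'c': node 13→14  ** P7@[2:4]
i=5 'a': node 14→15  ** P0@[5:5]
i=6 'b': node 15→16  ** P4@[1:6]
i=7 'c': node 16→8 (fail-walked)
i=8 'c': node 8→9  ** P3@[7:8]
i=9 'c': node 9→10  ** P3@[8:9]
i=10 'b': node 10→18 (fail-walked)  ** P6@[7:10]
i=11 'b': node 18→19  ** P5@[7:11]
i=12 'b': node 19→12 (fail-walked)
i=13 'b': node 12→12 (fail-walked)
i=14 'c': node 12→8 (fail-walked)
i=15 'c': node 8→9  ** P3@[14:15]
i=16 'a': node 9→1 (fail-walked)  ** P0@[16:16]
i=17 'a': node 1→1 (fail-walked)  ** P0@[17:17]
i=18 'b': node 1→7 (fail-walked)
i=19 'b': node 7→12
i=20 'c': node 12→8 (fail-walked)
i=21 'c': node 8→9  ** P3@[20:21]
i=22 'c': node 9→10  ** P3@[21:22]
i=23 'b': node 10→18 (fail-walked)  ** P6@[20:23]
i=24 'c': node 18→8 (fail-walked)
i=25 'c': node 8→9  ** P3@[24:25]
i=26 'b': node 9→4 (fail-walked)
i=27 'a': node 4→5  ** P0@[27:27]
i=28 'c': node 5→6  ** P1@[24:28],P7@[26:28]
i=29 'a': node 6→1 (fail-walked)  ** P0@[29:29]
i=30 'c': node 1→2 (fail-walked)
i=31 'a': node 2→1 (fail-walked)  ** P0@[31:31]
i=32 'a': node 1→1 (fail-walked)  ** P0@[32:32]
i=33 'a': node 1→1 (fail-walked)  ** P0@[33:33]
i=34 'a': node 1→1 (fail-walked)  ** P0@[34:34]
i=35 'a': node 1→1 (fail-walked)  ** P0@[35:35]
i=36 'a': node 1→1 (fail-walked)  ** P0@[36:36]
i=37 'c': node 1→2 (fail-walked)
i=38 'b': node 2→7 (fail-walked)
i=39 'c': node 7→8
i=40 'b': node 8→7 (fail-walked)
i=41 'b': node 7→12
i=42 'b': node 12→12 (fail-walked)
i=43 'b': node 12→12 (fail-walked)
i=44 'a': node 12→13  ** P0@[44:44]

Matches: [[3,0],[4,7],[5,0],[6,4],[8,3],[9,3],[10,6],[11,5],[15,3],[16,0],[17,0],[21,3],[22,3],[23,6],[25,3],[27,0],[28,1],[28,7],[29,0],[31,0],[32,0],[33,0],[34,0],[35,0],[36,0],[44,0]]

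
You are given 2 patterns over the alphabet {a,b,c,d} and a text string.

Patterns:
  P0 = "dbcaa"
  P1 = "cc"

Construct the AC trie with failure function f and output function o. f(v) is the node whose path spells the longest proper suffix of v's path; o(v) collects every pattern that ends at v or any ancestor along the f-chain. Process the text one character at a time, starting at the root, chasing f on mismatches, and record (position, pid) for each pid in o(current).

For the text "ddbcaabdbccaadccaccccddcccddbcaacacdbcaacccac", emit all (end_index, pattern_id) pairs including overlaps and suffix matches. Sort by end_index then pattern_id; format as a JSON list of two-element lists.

Build automaton:
Trie nodes:
  n0 'ε': c→6 d→1
  n1 'd': b→2
  n2 'db': c→3
  n3 'dbc': a→4
  n4 'dbca': a→5
  n5 'dbcaa': ·  ←P0
  n6 'c': c→7
  n7 'cc': ·  ←P1

BFS fail/out derivation:
  fail(1) 'd': from fail(0)=0 chase 'd': 0 ⇒ 0;  out=∅∪out(0)=∅
  fail(6) 'c': from fail(0)=0 chase 'c': 0 ⇒ 0;  out=∅∪out(0)=∅
  fail(2) 'db': from fail(1)=0 chase 'b': 0 ⇒ 0;  out=∅∪out(0)=∅
  fail(7) 'cc': from fail(6)=0 chase 'c': 0 ⇒ 6;  out={1}∪out(6)={1}
  fail(3) 'dbc': from fail(2)=0 chase 'c': 0 ⇒ 6;  out=∅∪out(6)=∅
  fail(4) 'dbca': from fail(3)=6 chase 'a': 6→0 ⇒ 0;  out=∅∪out(0)=∅
  fail(5) 'dbcaa': from fail(4)=0 chase 'a': 0 ⇒ 0;  out={0}∪out(0)={0}

Text stream:
i=0 'd': node 0→1
i=1 'd': node 1→1 (fail-walked)
i=2 'b': node 1→2
i=3 'c': node 2→3
i=4 'a': node 3→4
i=5 'a': node 4→5  → match P0@[1:5]
i=6 'b': node 5→0 (fail-walked)
i=7 'd': node 0→1
i=8 'b': node 1→2
i=9 'c': node 2→3
i=10 'c': node 3→7 (fail-walked)  → match P1@[9:10]
i=11 'a': node 7→0 (fail-walked)
i=12 'a': node 0→0
i=13 'd': node 0→1
i=14 'c': node 1→6 (fail-walked)
i=15 'c': node 6→7  → match P1@[14:15]
i=16 'a': node 7→0 (fail-walked)
i=17 'c': node 0→6
i=18 'c': node 6→7  → match P1@[17:18]
i=19 'c': node 7→7 (fail-walked)  → match P1@[18:19]
i=20 'c': node 7→7 (fail-walked)  → match P1@[19:20]
i=21 'd': node 7→1 (fail-walked)
i=22 'd': node 1→1 (fail-walked)
i=23 'c': node 1→6 (fail-walked)
i=24 'c': node 6→7  → match P1@[23:24]
i=25 'c': node 7→7 (fail-walked)  → match P1@[24:25]
i=26 'd': node 7→1 (fail-walked)
i=27 'd': node 1→1 (fail-walked)
i=28 'b': node 1→2
i=29 'c': node 2→3
i=30 'a': node 3→4
i=31 'a': node 4→5  → match P0@[27:31]
i=32 'c': node 5→6 (fail-walked)
i=33 'a': node 6→0 (fail-walked)
i=34 'c': node 0→6
i=35 'd': node 6→1 (fail-walked)
i=36 'b': node 1→2
i=37 'c': node 2→3
i=38 'a': node 3→4
i=39 'a': node 4→5  → match P0@[35:39]
i=40 'c': node 5→6 (fail-walked)
i=41 'c': node 6→7  → match P1@[40:41]
i=42 'c': node 7→7 (fail-walked)  → match P1@[41:42]
i=43 'a': node 7→0 (fail-walked)
i=44 'c': node 0→6

All matches (sorted): [[5,0],[10,1],[15,1],[18,1],[19,1],[20,1],[24,1],[25,1],[31,0],[39,0],[41,1],[42,1]]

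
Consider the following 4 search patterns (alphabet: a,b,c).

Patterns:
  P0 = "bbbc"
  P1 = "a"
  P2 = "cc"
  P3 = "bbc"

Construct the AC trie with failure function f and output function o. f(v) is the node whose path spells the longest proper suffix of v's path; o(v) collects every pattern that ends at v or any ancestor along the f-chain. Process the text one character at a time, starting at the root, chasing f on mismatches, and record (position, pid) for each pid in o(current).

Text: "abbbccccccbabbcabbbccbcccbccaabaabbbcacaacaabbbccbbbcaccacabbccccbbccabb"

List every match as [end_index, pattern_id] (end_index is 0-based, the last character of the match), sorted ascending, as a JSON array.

Build:
Trie nodes:
  n0 'ε': a→5 b→1 c→6
  n1 'b': b→2
  n2 'bb': b→3 c→8
  n3 'bbb': c→4
  n4 'bbbc': ·  ←P0
  n5 'a': ·  ←P1
  n6 'c': c→7
  n7 'cc': ·  ←P2
  n8 'bbc': ·  ←P3

Failure links (BFS by depth):
  fail(1) 'b': from fail(0)=0 chase 'b': 0 ⇒ 0;  out=∅∪out(0)=∅
  fail(5) 'a': from fail(0)=0 chase 'a': 0 ⇒ 0;  out={1}∪out(0)={1}
  fail(6) 'c': from fail(0)=0 chase 'c': 0 ⇒ 0;  out=∅∪out(0)=∅
  fail(2) 'bb': from fail(1)=0 chase 'b': 0 ⇒ 1;  out=∅∪out(1)=∅
  fail(7) 'cc': from fail(6)=0 chase 'c': 0 ⇒ 6;  out={2}∪out(6)={2}
  fail(3) 'bbb': from fail(2)=1 chase 'b': 1 ⇒ 2;  out=∅∪out(2)=∅
  fail(8) 'bbc': from fail(2)=1 chase 'c': 1→0 ⇒ 6;  out={3}∪out(6)={3}
  fail(4) 'bbbc': from fail(3)=2 chase 'c': 2 ⇒ 8;  out={0}∪out(8)={0,3}

Run:
[0] read 'a'  n0⇒n5  emit P1@[0:0]
[1] read 'b'  n5⇒n1 ·f
[2] read 'b'  n1⇒n2
[3] read 'b'  n2⇒n3
[4] read 'c'  n3⇒n4  emit P0@[1:4],P3@[2:4]
[5] read 'c'  n4⇒n7 ·f  emit P2@[4:5]
[6] read 'c'  n7⇒n7 ·f  emit P2@[5:6]
[7] read 'c'  n7⇒n7 ·f  emit P2@[6:7]
[8] read 'c'  n7⇒n7 ·f  emit P2@[7:8]
[9] read 'c'  n7⇒n7 ·f  emit P2@[8:9]
[10] read 'b'  n7⇒n1 ·f
[11] read 'a'  n1⇒n5 ·f  emit P1@[11:11]
[12] read 'b'  n5⇒n1 ·f
[13] read 'b'  n1⇒n2
[14] read 'c'  n2⇒n8  emit P3@[12:14]
[15] read 'a'  n8⇒n5 ·f  emit P1@[15:15]
[16] read 'b'  n5⇒n1 ·f
[17] read 'b'  n1⇒n2
[18] read 'b'  n2⇒n3
[19] read 'c'  n3⇒n4  emit P0@[16:19],P3@[17:19]
[20] read 'c'  n4⇒n7 ·f  emit P2@[19:20]
[21] read 'b'  n7⇒n1 ·f
[22] read 'c'  n1⇒n6 ·f
[23] read 'c'  n6⇒n7  emit P2@[22:23]
[24] read 'c'  n7⇒n7 ·f  emit P2@[23:24]
[25] read 'b'  n7⇒n1 ·f
[26] read 'c'  n1⇒n6 ·f
[27] read 'c'  n6⇒n7  emit P2@[26:27]
[28] read 'a'  n7⇒n5 ·f  emit P1@[28:28]
[29] read 'a'  n5⇒n5 ·f  emit P1@[29:29]
[30] read 'b'  n5⇒n1 ·f
[31] read 'a'  n1⇒n5 ·f  emit P1@[31:31]
[32] read 'a'  n5⇒n5 ·f  emit P1@[32:32]
[33] read 'b'  n5⇒n1 ·f
[34] read 'b'  n1⇒n2
[35] read 'b'  n2⇒n3
[36] read 'c'  n3⇒n4  emit P0@[33:36],P3@[34:36]
[37] read 'a'  n4⇒n5 ·f  emit P1@[37:37]
[38] read 'c'  n5⇒n6 ·f
[39] read 'a'  n6⇒n5 ·f  emit P1@[39:39]
[40] read 'a'  n5⇒n5 ·f  emit P1@[40:40]
[41] read 'c'  n5⇒n6 ·f
[42] read 'a'  n6⇒n5 ·f  emit P1@[42:42]
[43] read 'a'  n5⇒n5 ·f  emit P1@[43:43]
[44] read 'b'  n5⇒n1 ·f
[45] read 'b'  n1⇒n2
[46] read 'b'  n2⇒n3
[47] read 'c'  n3⇒n4  emit P0@[44:47],P3@[45:47]
[48] read 'c'  n4⇒n7 ·f  emit P2@[47:48]
[49] read 'b'  n7⇒n1 ·f
[50] read 'b'  n1⇒n2
[51] read 'b'  n2⇒n3
[52] read 'c'  n3⇒n4  emit P0@[49:52],P3@[50:52]
[53] read 'a'  n4⇒n5 ·f  emit P1@[53:53]
[54] read 'c'  n5⇒n6 ·f
[55] read 'c'  n6⇒n7  emit P2@[54:55]
[56] read 'a'  n7⇒n5 ·f  emit P1@[56:56]
[57] read 'c'  n5⇒n6 ·f
[58] read 'a'  n6⇒n5 ·f  emit P1@[58:58]
[59] read 'b'  n5⇒n1 ·f
[60] read 'b'  n1⇒n2
[61] read 'c'  n2⇒n8  emit P3@[59:61]
[62] read 'c'  n8⇒n7 ·f  emit P2@[61:62]
[63] read 'c'  n7⇒n7 ·f  emit P2@[62:63]
[64] read 'c'  n7⇒n7 ·f  emit P2@[63:64]
[65] read 'b'  n7⇒n1 ·f
[66] read 'b'  n1⇒n2
[67] read 'c'  n2⇒n8  emit P3@[65:67]
[68] read 'c'  n8⇒n7 ·f  emit P2@[67:68]
[69] read 'a'  n7⇒n5 ·f  emit P1@[69:69]
[70] read 'b'  n5⇒n1 ·f
[71] read 'b'  n1⇒n2

All matches (sorted): [[0,1],[4,0],[4,3],[5,2],[6,2],[7,2],[8,2],[9,2],[11,1],[14,3],[15,1],[19,0],[19,3],[20,2],[23,2],[24,2],[27,2],[28,1],[29,1],[31,1],[32,1],[36,0],[36,3],[37,1],[39,1],[40,1],[42,1],[43,1],[47,0],[47,3],[48,2],[52,0],[52,3],[53,1],[55,2],[56,1],[58,1],[61,3],[62,2],[63,2],[64,2],[67,3],[68,2],[69,1]]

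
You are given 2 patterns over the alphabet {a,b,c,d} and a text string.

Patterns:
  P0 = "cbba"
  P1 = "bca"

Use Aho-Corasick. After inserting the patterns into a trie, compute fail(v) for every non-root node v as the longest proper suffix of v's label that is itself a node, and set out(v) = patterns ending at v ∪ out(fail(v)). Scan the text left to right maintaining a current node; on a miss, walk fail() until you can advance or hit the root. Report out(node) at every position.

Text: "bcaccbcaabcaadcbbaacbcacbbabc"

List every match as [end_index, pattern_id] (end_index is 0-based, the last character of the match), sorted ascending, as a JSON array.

Build automaton:
Trie (insert patterns):
  n0 'ε': b→5 c→1
  n1 'c': b→2
  n2 'cb': b→3
  n3 'cbb': a→4
  n4 'cbba': ·  [P0 ends]
  n5 'b': c→6
  n6 'bc': a→7
  n7 'bca': ·  [P1 ends]

BFS fail/out derivation:
  n1('c'): parent n0 fail=0; on 'c' 0 → fail=0;  out ∅∪∅=∅
  n5('b'): parent n0 fail=0; on 'b' 0 → fail=0;  out ∅∪∅=∅
  n2('cb'): parent n1 fail=0; on 'b' 0 → fail=5;  out ∅∪∅=∅
  n6('bc'): parent n5 fail=0; on 'c' 0 → fail=1;  out ∅∪∅=∅
  n3('cbb'): parent n2 fail=5; on 'b' 5→0 → fail=5;  out ∅∪∅=∅
  n7('bca'): parent n6 fail=1; on 'a' 1→0 → fail=0;  out {1}∪∅={1}
  n4('cbba'): parent n3 fail=5; on 'a' 5→0 → fail=0;  out {0}∪∅={0}

Scan:
i=0 'b': node 0→5
i=1 'c': node 5→6
i=2 'a': node 6→7  → match P1@[0:2]
i=3 'c': node 7→1 ·f
i=4 'c': node 1→1 ·f
i=5 'b': node 1→2
i=6 'c': node 2→6 ·f
i=7 'a': node 6→7  → match P1@[5:7]
i=8 'a': node 7→0 ·f
i=9 'b': node 0→5
i=10 'c': node 5→6
i=11 'a': node 6→7  → match P1@[9:11]
i=12 'a': node 7→0 ·f
i=13 'd': node 0→0
i=14 'c': node 0→1
i=15 'b': node 1→2
i=16 'b': node 2→3
i=17 'a': node 3→4  → match P0@[14:17]
i=18 'a': node 4→0 ·f
i=19 'c': node 0→1
i=20 'b': node 1→2
i=21 'c': node 2→6 ·f
i=22 'a': node 6→7  → match P1@[20:22]
i=23 'c': node 7→1 ·f
i=24 'b': node 1→2
i=25 'b': node 2→3
i=26 'a': node 3→4  → match P0@[23:26]
i=27 'b': node 4→5 ·f
i=28 'c': node 5→6

Result: [[2,1],[7,1],[11,1],[17,0],[22,1],[26,0]]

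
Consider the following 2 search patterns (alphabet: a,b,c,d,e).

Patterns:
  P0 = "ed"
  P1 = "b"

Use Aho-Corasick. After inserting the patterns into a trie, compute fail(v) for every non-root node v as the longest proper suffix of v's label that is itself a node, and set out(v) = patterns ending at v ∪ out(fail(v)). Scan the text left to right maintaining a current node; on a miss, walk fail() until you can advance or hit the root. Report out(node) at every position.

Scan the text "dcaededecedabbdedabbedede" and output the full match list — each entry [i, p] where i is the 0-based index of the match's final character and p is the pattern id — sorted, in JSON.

Build automaton:
Trie (insert patterns):
  n0 'ε': b→3 e→1
  n1 'e': d→2
  n2 'ed': ·  [P0 ends]
  n3 'b': ·  [P1 ends]

BFS fail/out derivation:
  n1('e'): parent n0 fail=0; on 'e' 0 → fail=0;  out ∅∪∅=∅
  n3('b'): parent n0 fail=0; on 'b' 0 → fail=0;  out {1}∪∅={1}
  n2('ed'): parent n1 fail=0; on 'd' 0 → fail=0;  out {0}∪∅={0}

Scan:
[0] read 'd'  n0⇒n0
[1] read 'c'  n0⇒n0
[2] read 'a'  n0⇒n0
[3] read 'e'  n0⇒n1
[4] read 'd'  n1⇒n2  → match P0@[3:4]
[5] read 'e'  n2⇒n1 (via fail)
[6] read 'd'  n1⇒n2  → match P0@[5:6]
[7] read 'e'  n2⇒n1 (via fail)
[8] read 'c'  n1⇒n0 (via fail)
[9] read 'e'  n0⇒n1
[10] read 'd'  n1⇒n2  → match P0@[9:10]
[11] read 'a'  n2⇒n0 (via fail)
[12] read 'b'  n0⇒n3  → match P1@[12:12]
[13] read 'b'  n3⇒n3 (via fail)  → match P1@[13:13]
[14] read 'd'  n3⇒n0 (via fail)
[15] read 'e'  n0⇒n1
[16] read 'd'  n1⇒n2  → match P0@[15:16]
[17] read 'a'  n2⇒n0 (via fail)
[18] read 'b'  n0⇒n3  → match P1@[18:18]
[19] read 'b'  n3⇒n3 (via fail)  → match P1@[19:19]
[20] read 'e'  n3⇒n1 (via fail)
[21] read 'd'  n1⇒n2  → match P0@[20:21]
[22] read 'e'  n2⇒n1 (via fail)
[23] read 'd'  n1⇒n2  → match P0@[22:23]
[24] read 'e'  n2⇒n1 (via fail)

Matches: [[4,0],[6,0],[10,0],[12,1],[13,1],[16,0],[18,1],[19,1],[21,0],[23,0]]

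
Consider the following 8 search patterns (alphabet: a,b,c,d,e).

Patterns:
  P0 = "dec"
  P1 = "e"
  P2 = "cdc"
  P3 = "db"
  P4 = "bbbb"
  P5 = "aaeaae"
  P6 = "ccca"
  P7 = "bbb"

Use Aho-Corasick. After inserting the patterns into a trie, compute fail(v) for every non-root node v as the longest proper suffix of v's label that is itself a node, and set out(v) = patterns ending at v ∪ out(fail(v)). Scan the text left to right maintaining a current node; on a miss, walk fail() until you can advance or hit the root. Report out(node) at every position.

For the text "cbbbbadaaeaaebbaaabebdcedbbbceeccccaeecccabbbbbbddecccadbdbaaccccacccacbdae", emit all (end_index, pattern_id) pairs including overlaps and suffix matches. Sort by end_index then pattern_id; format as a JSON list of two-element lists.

Build:
Trie (insert patterns):
  n0 'ε': a→13 b→9 c→5 d→1 e→4
  n1 'd': b→8 e→2
  n2 'de': c→3
  n3 'dec': ·  [P0 ends]
  n4 'e': ·  [P1 ends]
  n5 'c': c→19 d→6
  n6 'cd': c→7
  n7 'cdc': ·  [P2 ends]
  n8 'db': ·  [P3 ends]
  n9 'b': b→10
  n10 'bb': b→11
  n11 'bbb': b→12  [P7 ends]
  n12 'bbbb': ·  [P4 ends]
  n13 'a': a→14
  n14 'aa': e→15
  n15 'aae': a→16
  n16 'aaea': a→17
  n17 'aaeaa': e→18
  n18 'aaeaae': ·  [P5 ends]
  n19 'cc': c→20
  n20 'ccc': a→21
  n21 'ccca': ·  [P6 ends]

BFS fail/out derivation:
  fail(1) 'd': from fail(0)=0 chase 'd': 0 ⇒ 0;  out=∅∪out(0)=∅
  fail(4) 'e': from fail(0)=0 chase 'e': 0 ⇒ 0;  out={1}∪out(0)={1}
  fail(5) 'c': from fail(0)=0 chase 'c': 0 ⇒ 0;  out=∅∪out(0)=∅
  fail(9) 'b': from fail(0)=0 chase 'b': 0 ⇒ 0;  out=∅∪out(0)=∅
  fail(13) 'a': from fail(0)=0 chase 'a': 0 ⇒ 0;  out=∅∪out(0)=∅
  fail(2) 'de': from fail(1)=0 chase 'e': 0 ⇒ 4;  out=∅∪out(4)={1}
  fail(6) 'cd': from fail(5)=0 chase 'd': 0 ⇒ 1;  out=∅∪out(1)=∅
  fail(8) 'db': from fail(1)=0 chase 'b': 0 ⇒ 9;  out={3}∪out(9)={3}
  fail(10) 'bb': from fail(9)=0 chase 'b': 0 ⇒ 9;  out=∅∪out(9)=∅
  fail(14) 'aa': from fail(13)=0 chase 'a': 0 ⇒ 13;  out=∅∪out(13)=∅
  fail(19) 'cc': from fail(5)=0 chase 'c': 0 ⇒ 5;  out=∅∪out(5)=∅
  fail(3) 'dec': from fail(2)=4 chase 'c': 4→0 ⇒ 5;  out={0}∪out(5)={0}
  fail(7) 'cdc': from fail(6)=1 chase 'c': 1→0 ⇒ 5;  out={2}∪out(5)={2}
  fail(11) 'bbb': from fail(10)=9 chase 'b': 9 ⇒ 10;  out={7}∪out(10)={7}
  fail(15) 'aae': from fail(14)=13 chase 'e': 13→0 ⇒ 4;  out=∅∪out(4)={1}
  fail(20) 'ccc': from fail(19)=5 chase 'c': 5 ⇒ 19;  out=∅∪out(19)=∅
  fail(12) 'bbbb': from fail(11)=10 chase 'b': 10 ⇒ 11;  out={4}∪out(11)={4,7}
  fail(16) 'aaea': from fail(15)=4 chase 'a': 4→0 ⇒ 13;  out=∅∪out(13)=∅
  fail(21) 'ccca': from fail(20)=19 chase 'a': 19→5→0 ⇒ 13;  out={6}∪out(13)={6}
  fail(17) 'aaeaa': from fail(16)=13 chase 'a': 13 ⇒ 14;  out=∅∪out(14)=∅
  fail(18) 'aaeaae': from fail(17)=14 chase 'e': 14 ⇒ 15;  out={5}∪out(15)={1,5}

Scan:
pos 0 'c': at 5
pos 1 'b': at 9 ·f
pos 2 'b': at 10
pos 3 'b': at 11  → match P7@[1:3]
pos 4 'b': at 12  → match P4@[1:4],P7@[2:4]
pos 5 'a': at 13 ·f
pos 6 'd': at 1 ·f
pos 7 'a': at 13 ·f
pos 8 'a': at 14
pos 9 'e': at 15  → match P1@[9:9]
pos 10 'a': at 16
pos 11 'a': at 17
pos 12 'e': at 18  → match P1@[12:12],P5@[7:12]
pos 13 'b': at 9 ·f
pos 14 'b': at 10
pos 15 'a': at 13 ·f
pos 16 'a': at 14
pos 17 'a': at 14 ·f
pos 18 'b': at 9 ·f
pos 19 'e': at 4 ·f  → match P1@[19:19]
pos 20 'b': at 9 ·f
pos 21 'd': at 1 ·f
pos 22 'c': at 5 ·f
pos 23 'e': at 4 ·f  → match P1@[23:23]
pos 24 'd': at 1 ·f
pos 25 'b': at 8  → match P3@[24:25]
pos 26 'b': at 10 ·f
pos 27 'b': at 11  → match P7@[25:27]
pos 28 'c': at 5 ·f
pos 29 'e': at 4 ·f  → match P1@[29:29]
pos 30 'e': at 4 ·f  → match P1@[30:30]
pos 31 'c': at 5 ·f
pos 32 'c': at 19
pos 33 'c': at 20
pos 34 'c': at 20 ·f
pos 35 'a': at 21  → match P6@[32:35]
pos 36 'e': at 4 ·f  → match P1@[36:36]
pos 37 'e': at 4 ·f  → match P1@[37:37]
pos 38 'c': at 5 ·f
pos 39 'c': at 19
pos 40 'c': at 20
pos 41 'a': at 21  → match P6@[38:41]
pos 42 'b': at 9 ·f
pos 43 'b': at 10
pos 44 'b': at 11  → match P7@[42:44]
pos 45 'b': at 12  → match P4@[42:45],P7@[43:45]
pos 46 'b': at 12 ·f  → match P4@[43:46],P7@[44:46]
pos 47 'b': at 12 ·f  → match P4@[44:47],P7@[45:47]
pos 48 'd': at 1 ·f
pos 49 'd': at 1 ·f
pos 50 'e': at 2  → match P1@[50:50]
pos 51 'c': at 3  → match P0@[49:51]
pos 52 'c': at 19 ·f
pos 53 'c': at 20
pos 54 'a': at 21  → match P6@[51:54]
pos 55 'd': at 1 ·f
pos 56 'b': at 8  → match P3@[55:56]
pos 57 'd': at 1 ·f
pos 58 'b': at 8  → match P3@[57:58]
pos 59 'a': at 13 ·f
pos 60 'a': at 14
pos 61 'c': at 5 ·f
pos 62 'c': at 19
pos 63 'c': at 20
pos 64 'c': at 20 ·f
pos 65 'a': at 21  → match P6@[62:65]
pos 66 'c': at 5 ·f
pos 67 'c': at 19
pos 68 'c': at 20
pos 69 'a': at 21  → match P6@[66:69]
pos 70 'c': at 5 ·f
pos 71 'b': at 9 ·f
pos 72 'd': at 1 ·f
pos 73 'a': at 13 ·f
pos 74 'e': at 4 ·f  → match P1@[74:74]

All matches (sorted): [[3,7],[4,4],[4,7],[9,1],[12,1],[12,5],[19,1],[23,1],[25,3],[27,7],[29,1],[30,1],[35,6],[36,1],[37,1],[41,6],[44,7],[45,4],[45,7],[46,4],[46,7],[47,4],[47,7],[50,1],[51,0],[54,6],[56,3],[58,3],[65,6],[69,6],[74,1]]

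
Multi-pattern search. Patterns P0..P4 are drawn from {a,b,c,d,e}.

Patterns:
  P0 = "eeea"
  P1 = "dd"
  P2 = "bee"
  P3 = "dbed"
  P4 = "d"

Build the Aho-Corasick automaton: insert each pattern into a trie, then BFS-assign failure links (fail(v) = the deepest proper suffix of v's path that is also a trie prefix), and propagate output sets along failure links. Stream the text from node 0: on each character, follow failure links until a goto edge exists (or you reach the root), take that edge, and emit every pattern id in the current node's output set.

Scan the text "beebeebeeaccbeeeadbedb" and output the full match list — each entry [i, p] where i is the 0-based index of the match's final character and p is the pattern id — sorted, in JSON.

Build:
Trie nodes:
  n0 'ε': b→7 d→5 e→1
  n1 'e': e→2
  n2 'ee': e→3
  n3 'eee': a→4
  n4 'eeea': ·  [P0 ends]
  n5 'd': b→10 d→6  [P4 ends]
  n6 'dd': ·  [P1 ends]
  n7 'b': e→8
  n8 'be': e→9
  n9 'bee': ·  [P2 ends]
  n10 'db': e→11
  n11 'dbe': d→12
  n12 'dbed': ·  [P3 ends]

BFS fail/out derivation:
  n1('e'): parent n0 fail=0; on 'e' 0 → fail=0;  out ∅∪∅=∅
  n5('d'): parent n0 fail=0; on 'd' 0 → fail=0;  out {4}∪∅={4}
  n7('b'): parent n0 fail=0; on 'b' 0 → fail=0;  out ∅∪∅=∅
  n2('ee'): parent n1 fail=0; on 'e' 0 → fail=1;  out ∅∪∅=∅
  n6('dd'): parent n5 fail=0; on 'd' 0 → fail=5;  out {1}∪{4}={1,4}
  n8('be'): parent n7 fail=0; on 'e' 0 → fail=1;  out ∅∪∅=∅
  n10('db'): parent n5 fail=0; on 'b' 0 → fail=7;  out ∅∪∅=∅
  n3('eee'): parent n2 fail=1; on 'e' 1 → fail=2;  out ∅∪∅=∅
  n9('bee'): parent n8 fail=1; on 'e' 1 → fail=2;  out {2}∪∅={2}
  n11('dbe'): parent n10 fail=7; on 'e' 7 → fail=8;  out ∅∪∅=∅
  n4('eeea'): parent n3 fail=2; on 'a' 2→1→0 → fail=0;  out {0}∪∅={0}
  n12('dbed'): parent n11 fail=8; on 'd' 8→1→0 → fail=5;  out {3}∪{4}={3,4}

Text stream:
pos 0 'b': at 7
pos 1 'e': at 8
pos 2 'e': at 9  → match P2@[0:2]
pos 3 'b': at 7 (fail-walked)
pos 4 'e': at 8
pos 5 'e': at 9  → match P2@[3:5]
pos 6 'b': at 7 (fail-walked)
pos 7 'e': at 8
pos 8 'e': at 9  → match P2@[6:8]
pos 9 'a': at 0 (fail-walked)
pos 10 'c': at 0
pos 11 'c': at 0
pos 12 'b': at 7
pos 13 'e': at 8
pos 14 'e': at 9  → match P2@[12:14]
pos 15 'e': at 3 (fail-walked)
pos 16 'a': at 4  → match P0@[13:16]
pos 17 'd': at 5 (fail-walked)  → match P4@[17:17]
pos 18 'b': at 10
pos 19 'e': at 11
pos 20 'd': at 12  → match P3@[17:20],P4@[20:20]
pos 21 'b': at 10 (fail-walked)

Result: [[2,2],[5,2],[8,2],[14,2],[16,0],[17,4],[20,3],[20,4]]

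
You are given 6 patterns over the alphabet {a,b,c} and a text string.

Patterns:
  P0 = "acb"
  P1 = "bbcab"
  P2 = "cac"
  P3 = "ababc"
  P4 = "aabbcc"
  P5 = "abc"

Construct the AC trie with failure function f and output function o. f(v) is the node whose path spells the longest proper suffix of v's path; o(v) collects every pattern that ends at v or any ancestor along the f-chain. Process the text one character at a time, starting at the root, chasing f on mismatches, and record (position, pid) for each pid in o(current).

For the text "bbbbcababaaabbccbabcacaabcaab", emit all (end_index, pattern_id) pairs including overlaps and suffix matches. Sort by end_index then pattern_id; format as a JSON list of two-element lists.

Build automaton:
Trie nodes:
  n0 'ε': a→1 b→4 c→9
  n1 'a': a→16 b→12 c→2
  n2 'ac': b→3
  n3 'acb': ·  ←P0
  n4 'b': b→5
  n5 'bb': c→6
  n6 'bbc': a→7
  n7 'bbca': b→8
  n8 'bbcab': ·  ←P1
  n9 'c': a→10
  n10 'ca': c→11
  n11 'cac': ·  ←P2
  n12 'ab': a→13 c→21
  n13 'aba': b→14
  n14 'abab': c→15
  n15 'ababc': ·  ←P3
  n16 'aa': b→17
  n17 'aab': b→18
  n18 'aabb': c→19
  n19 'aabbc': c→20
  n20 'aabbcc': ·  ←P4
  n21 'abc': ·  ←P5

BFS fail/out derivation:
  fail(1) 'a': from fail(0)=0 chase 'a': 0 ⇒ 0;  out=∅∪out(0)=∅
  fail(4) 'b': from fail(0)=0 chase 'b': 0 ⇒ 0;  out=∅∪out(0)=∅
  fail(9) 'c': from fail(0)=0 chase 'c': 0 ⇒ 0;  out=∅∪out(0)=∅
  fail(2) 'ac': from fail(1)=0 chase 'c': 0 ⇒ 9;  out=∅∪out(9)=∅
  fail(5) 'bb': from fail(4)=0 chase 'b': 0 ⇒ 4;  out=∅∪out(4)=∅
  fail(10) 'ca': from fail(9)=0 chase 'a': 0 ⇒ 1;  out=∅∪out(1)=∅
  fail(12) 'ab': from fail(1)=0 chase 'b': 0 ⇒ 4;  out=∅∪out(4)=∅
  fail(16) 'aa': from fail(1)=0 chase 'a': 0 ⇒ 1;  out=∅∪out(1)=∅
  fail(3) 'acb': from fail(2)=9 chase 'b': 9→0 ⇒ 4;  out={0}∪out(4)={0}
  fail(6) 'bbc': from fail(5)=4 chase 'c': 4→0 ⇒ 9;  out=∅∪out(9)=∅
  fail(11) 'cac': from fail(10)=1 chase 'c': 1 ⇒ 2;  out={2}∪out(2)={2}
  fail(13) 'aba': from fail(12)=4 chase 'a': 4→0 ⇒ 1;  out=∅∪out(1)=∅
  fail(17) 'aab': from fail(16)=1 chase 'b': 1 ⇒ 12;  out=∅∪out(12)=∅
  fail(21) 'abc': from fail(12)=4 chase 'c': 4→0 ⇒ 9;  out={5}∪out(9)={5}
  fail(7) 'bbca': from fail(6)=9 chase 'a': 9 ⇒ 10;  out=∅∪out(10)=∅
  fail(14) 'abab': from fail(13)=1 chase 'b': 1 ⇒ 12;  out=∅∪out(12)=∅
  fail(18) 'aabb': from fail(17)=12 chase 'b': 12→4 ⇒ 5;  out=∅∪out(5)=∅
  fail(8) 'bbcab': from fail(7)=10 chase 'b': 10→1 ⇒ 12;  out={1}∪out(12)={1}
  fail(15) 'ababc': from fail(14)=12 chase 'c': 12 ⇒ 21;  out={3}∪out(21)={3,5}
  fail(19) 'aabbc': from fail(18)=5 chase 'c': 5 ⇒ 6;  out=∅∪out(6)=∅
  fail(20) 'aabbcc': from fail(19)=6 chase 'c': 6→9→0 ⇒ 9;  out={4}∪out(9)={4}

Scan:
[0] read 'b'  n0⇒n4
[1] read 'b'  n4⇒n5
[2] read 'b'  n5⇒n5 (via fail)
[3] read 'b'  n5⇒n5 (via fail)
[4] read 'c'  n5⇒n6
[5] read 'a'  n6⇒n7
[6] read 'b'  n7⇒n8  emit P1@[2:6]
[7] read 'a'  n8⇒n13 (via fail)
[8] read 'b'  n13⇒n14
[9] read 'a'  n14⇒n13 (via fail)
[10] read 'a'  n13⇒n16 (via fail)
[11] read 'a'  n16⇒n16 (via fail)
[12] read 'b'  n16⇒n17
[13] read 'b'  n17⇒n18
[14] read 'c'  n18⇒n19
[15] read 'c'  n19⇒n20  emit P4@[10:15]
[16] read 'b'  n20⇒n4 (via fail)
[17] read 'a'  n4⇒n1 (via fail)
[18] read 'b'  n1⇒n12
[19] read 'c'  n12⇒n21  emit P5@[17:19]
[20] read 'a'  n21⇒n10 (via fail)
[21] read 'c'  n10⇒n11  emit P2@[19:21]
[22] read 'a'  n11⇒n10 (via fail)
[23] read 'a'  n10⇒n16 (via fail)
[24] read 'b'  n16⇒n17
[25] read 'c'  n17⇒n21 (via fail)  emit P5@[23:25]
[26] read 'a'  n21⇒n10 (via fail)
[27] read 'a'  n10⇒n16 (via fail)
[28] read 'b'  n16⇒n17

Matches: [[6,1],[15,4],[19,5],[21,2],[25,5]]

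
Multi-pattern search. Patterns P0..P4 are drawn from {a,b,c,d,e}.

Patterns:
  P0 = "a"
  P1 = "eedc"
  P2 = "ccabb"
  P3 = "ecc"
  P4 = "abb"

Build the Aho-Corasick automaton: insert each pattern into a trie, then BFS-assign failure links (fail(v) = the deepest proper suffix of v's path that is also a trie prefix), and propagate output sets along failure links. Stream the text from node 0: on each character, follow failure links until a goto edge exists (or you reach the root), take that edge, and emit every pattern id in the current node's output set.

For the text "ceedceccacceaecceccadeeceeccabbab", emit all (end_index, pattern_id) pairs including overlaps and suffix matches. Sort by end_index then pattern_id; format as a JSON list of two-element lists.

Build automaton:
Trie nodes:
  n0 'ε': a→1 c→6 e→2
  n1 'a': b→13  [P0 ends]
  n2 'e': c→11 e→3
  n3 'ee': d→4
  n4 'eed': c→5
  n5 'eedc': ·  [P1 ends]
  n6 'c': c→7
  n7 'cc': a→8
  n8 'cca': b→9
  n9 'ccab': b→10
  n10 'ccabb': ·  [P2 ends]
  n11 'ec': c→12
  n12 'ecc': ·  [P3 ends]
  n13 'ab': b→14
  n14 'abb': ·  [P4 ends]

Failure links (BFS by depth):
  fail(1) 'a': from fail(0)=0 chase 'a': 0 ⇒ 0;  out={0}∪out(0)={0}
  fail(2) 'e': from fail(0)=0 chase 'e': 0 ⇒ 0;  out=∅∪out(0)=∅
  fail(6) 'c': from fail(0)=0 chase 'c': 0 ⇒ 0;  out=∅∪out(0)=∅
  fail(3) 'ee': from fail(2)=0 chase 'e': 0 ⇒ 2;  out=∅∪out(2)=∅
  fail(7) 'cc': from fail(6)=0 chase 'c': 0 ⇒ 6;  out=∅∪out(6)=∅
  fail(11) 'ec': from fail(2)=0 chase 'c': 0 ⇒ 6;  out=∅∪out(6)=∅
  fail(13) 'ab': from fail(1)=0 chase 'b': 0 ⇒ 0;  out=∅∪out(0)=∅
  fail(4) 'eed': from fail(3)=2 chase 'd': 2→0 ⇒ 0;  out=∅∪out(0)=∅
  fail(8) 'cca': from fail(7)=6 chase 'a': 6→0 ⇒ 1;  out=∅∪out(1)={0}
  fail(12) 'ecc': from fail(11)=6 chase 'c': 6 ⇒ 7;  out={3}∪out(7)={3}
  fail(14) 'abb': from fail(13)=0 chase 'b': 0 ⇒ 0;  out={4}∪out(0)={4}
  fail(5) 'eedc': from fail(4)=0 chase 'c': 0 ⇒ 6;  out={1}∪out(6)={1}
  fail(9) 'ccab': from fail(8)=1 chase 'b': 1 ⇒ 13;  out=∅∪out(13)=∅
  fail(10) 'ccabb': from fail(9)=13 chase 'b': 13 ⇒ 14;  out={2}∪out(14)={2,4}

Scan:
pos 0 'c': at 6
pos 1 'e': at 2 ·f
pos 2 'e': at 3
pos 3 'd': at 4
pos 4 'c': at 5  emit P1@[1:4]
pos 5 'e': at 2 ·f
pos 6 'c': at 11
pos 7 'c': at 12  emit P3@[5:7]
pos 8 'a': at 8 ·f  emit P0@[8:8]
pos 9 'c': at 6 ·f
pos 10 'c': at 7
pos 11 'e': at 2 ·f
pos 12 'a': at 1 ·f  emit P0@[12:12]
pos 13 'e': at 2 ·f
pos 14 'c': at 11
pos 15 'c': at 12  emit P3@[13:15]
pos 16 'e': at 2 ·f
pos 17 'c': at 11
pos 18 'c': at 12  emit P3@[16:18]
pos 19 'a': at 8 ·f  emit P0@[19:19]
pos 20 'd': at 0 ·f
pos 21 'e': at 2
pos 22 'e': at 3
pos 23 'c': at 11 ·f
pos 24 'e': at 2 ·f
pos 25 'e': at 3
pos 26 'c': at 11 ·f
pos 27 'c': at 12  emit P3@[25:27]
pos 28 'a': at 8 ·f  emit P0@[28:28]
pos 29 'b': at 9
pos 30 'b': at 10  emit P2@[26:30],P4@[28:30]
pos 31 'a': at 1 ·f  emit P0@[31:31]
pos 32 'b': at 13

Result: [[4,1],[7,3],[8,0],[12,0],[15,3],[18,3],[19,0],[27,3],[28,0],[30,2],[30,4],[31,0]]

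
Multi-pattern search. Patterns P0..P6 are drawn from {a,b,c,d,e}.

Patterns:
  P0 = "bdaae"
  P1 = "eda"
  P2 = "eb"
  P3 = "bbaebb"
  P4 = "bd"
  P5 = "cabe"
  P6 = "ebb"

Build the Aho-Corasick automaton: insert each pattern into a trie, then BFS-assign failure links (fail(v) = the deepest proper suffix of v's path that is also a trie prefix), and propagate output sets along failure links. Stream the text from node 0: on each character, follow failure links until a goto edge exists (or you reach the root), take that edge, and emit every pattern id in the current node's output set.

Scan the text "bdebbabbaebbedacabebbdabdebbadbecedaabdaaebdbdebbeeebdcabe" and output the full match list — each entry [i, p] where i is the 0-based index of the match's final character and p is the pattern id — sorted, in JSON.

Build:
Trie (insert patterns):
  0='ε' goto b→1 c→15 e→6
  1='b' goto b→10 d→2
  2='bd' goto a→3  ←P4
  3='bda' goto a→4
  4='bdaa' goto e→5
  5='bdaae' goto ·  ←P0
  6='e' goto b→9 d→7
  7='ed' goto a→8
  8='eda' goto ·  ←P1
  9='eb' goto b→19  ←P2
  10='bb' goto a→11
  11='bba' goto e→12
  12='bbae' goto b→13
  13='bbaeb' goto b→14
  14='bbaebb' goto ·  ←P3
  15='c' goto a→16
  16='ca' goto b→17
  17='cab' goto e→18
  18='cabe' goto ·  ←P5
  19='ebb' goto ·  ←P6

Failure links (BFS by depth):
  fail(1) 'b': from fail(0)=0 chase 'b': 0 ⇒ 0;  out=∅∪out(0)=∅
  fail(6) 'e': from fail(0)=0 chase 'e': 0 ⇒ 0;  out=∅∪out(0)=∅
  fail(15) 'c': from fail(0)=0 chase 'c': 0 ⇒ 0;  out=∅∪out(0)=∅
  fail(2) 'bd': from fail(1)=0 chase 'd': 0 ⇒ 0;  out={4}∪out(0)={4}
  fail(7) 'ed': from fail(6)=0 chase 'd': 0 ⇒ 0;  out=∅∪out(0)=∅
  fail(9) 'eb': from fail(6)=0 chase 'b': 0 ⇒ 1;  out={2}∪out(1)={2}
  fail(10) 'bb': from fail(1)=0 chase 'b': 0 ⇒ 1;  out=∅∪out(1)=∅
  fail(16) 'ca': from fail(15)=0 chase 'a': 0 ⇒ 0;  out=∅∪out(0)=∅
  fail(3) 'bda': from fail(2)=0 chase 'a': 0 ⇒ 0;  out=∅∪out(0)=∅
  fail(8) 'eda': from fail(7)=0 chase 'a': 0 ⇒ 0;  out={1}∪out(0)={1}
  fail(11) 'bba': from fail(10)=1 chase 'a': 1→0 ⇒ 0;  out=∅∪out(0)=∅
  fail(17) 'cab': from fail(16)=0 chase 'b': 0 ⇒ 1;  out=∅∪out(1)=∅
  fail(19) 'ebb': from fail(9)=1 chase 'b': 1 ⇒ 10;  out={6}∪out(10)={6}
  fail(4) 'bdaa': from fail(3)=0 chase 'a': 0 ⇒ 0;  out=∅∪out(0)=∅
  fail(12) 'bbae': from fail(11)=0 chase 'e': 0 ⇒ 6;  out=∅∪out(6)=∅
  fail(18) 'cabe': from fail(17)=1 chase 'e': 1→0 ⇒ 6;  out={5}∪out(6)={5}
  fail(5) 'bdaae': from fail(4)=0 chase 'e': 0 ⇒ 6;  out={0}∪out(6)={0}
  fail(13) 'bbaeb': from fail(12)=6 chase 'b': 6 ⇒ 9;  out=∅∪out(9)={2}
  fail(14) 'bbaebb': from fail(13)=9 chase 'b': 9 ⇒ 19;  out={3}∪out(19)={3,6}

Text stream:
pos 0 'b': at 1
pos 1 'd': at 2  → match P4@[0:1]
pos 2 'e': at 6 (fail-walked)
pos 3 'b': at 9  → match P2@[2:3]
pos 4 'b': at 19  → match P6@[2:4]
pos 5 'a': at 11 (fail-walked)
pos 6 'b': at 1 (fail-walked)
pos 7 'b': at 10
pos 8 'a': at 11
pos 9 'e': at 12
pos 10 'b': at 13  → match P2@[9:10]
pos 11 'b': at 14  → match P3@[6:11],P6@[9:11]
pos 12 'e': at 6 (fail-walked)
pos 13 'd': at 7
pos 14 'a': at 8  → match P1@[12:14]
pos 15 'c': at 15 (fail-walked)
pos 16 'a': at 16
pos 17 'b': at 17
pos 18 'e': at 18  → match P5@[15:18]
pos 19 'b': at 9 (fail-walked)  → match P2@[18:19]
pos 20 'b': at 19  → match P6@[18:20]
pos 21 'd': at 2 (fail-walked)  → match P4@[20:21]
pos 22 'a': at 3
pos 23 'b': at 1 (fail-walked)
pos 24 'd': at 2  → match P4@[23:24]
pos 25 'e': at 6 (fail-walked)
pos 26 'b': at 9  → match P2@[25:26]
pos 27 'b': at 19  → match P6@[25:27]
pos 28 'a': at 11 (fail-walked)
pos 29 'd': at 0 (fail-walked)
pos 30 'b': at 1
pos 31 'e': at 6 (fail-walked)
pos 32 'c': at 15 (fail-walked)
pos 33 'e': at 6 (fail-walked)
pos 34 'd': at 7
pos 35 'a': at 8  → match P1@[33:35]
pos 36 'a': at 0 (fail-walked)
pos 37 'b': at 1
pos 38 'd': at 2  → match P4@[37:38]
pos 39 'a': at 3
pos 40 'a': at 4
pos 41 'e': at 5  → match P0@[37:41]
pos 42 'b': at 9 (fail-walked)  → match P2@[41:42]
pos 43 'd': at 2 (fail-walked)  → match P4@[42:43]
pos 44 'b': at 1 (fail-walked)
pos 45 'd': at 2  → match P4@[44:45]
pos 46 'e': at 6 (fail-walked)
pos 47 'b': at 9  → match P2@[46:47]
pos 48 'b': at 19  → match P6@[46:48]
pos 49 'e': at 6 (fail-walked)
pos 50 'e': at 6 (fail-walked)
pos 51 'e': at 6 (fail-walked)
pos 52 'b': at 9  → match P2@[51:52]
pos 53 'd': at 2 (fail-walked)  → match P4@[52:53]
pos 54 'c': at 15 (fail-walked)
pos 55 'a': at 16
pos 56 'b': at 17
pos 57 'e': at 18  → match P5@[54:57]

All matches (sorted): [[1,4],[3,2],[4,6],[10,2],[11,3],[11,6],[14,1],[18,5],[19,2],[20,6],[21,4],[24,4],[26,2],[27,6],[35,1],[38,4],[41,0],[42,2],[43,4],[45,4],[47,2],[48,6],[52,2],[53,4],[57,5]]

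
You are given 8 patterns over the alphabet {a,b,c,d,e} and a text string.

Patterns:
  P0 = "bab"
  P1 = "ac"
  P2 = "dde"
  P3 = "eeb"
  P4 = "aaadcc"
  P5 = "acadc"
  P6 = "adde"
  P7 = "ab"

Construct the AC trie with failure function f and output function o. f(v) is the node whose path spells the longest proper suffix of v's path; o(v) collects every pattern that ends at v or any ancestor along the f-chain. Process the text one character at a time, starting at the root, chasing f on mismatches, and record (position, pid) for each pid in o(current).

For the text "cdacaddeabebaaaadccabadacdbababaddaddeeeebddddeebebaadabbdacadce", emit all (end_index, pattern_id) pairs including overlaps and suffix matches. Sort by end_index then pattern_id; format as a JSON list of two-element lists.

Build automaton:
Trie (insert patterns):
  0='ε' goto a→4 b→1 d→6 e→9
  1='b' goto a→2
  2='ba' goto b→3
  3='bab' goto ·  ←P0
  4='a' goto a→12 b→23 c→5 d→20
  5='ac' goto a→17  ←P1
  6='d' goto d→7
  7='dd' goto e→8
  8='dde' goto ·  ←P2
  9='e' goto e→10
  10='ee' goto b→11
  11='eeb' goto ·  ←P3
  12='aa' goto a→13
  13='aaa' goto d→14
  14='aaad' goto c→15
  15='aaadc' goto c→16
  16='aaadcc' goto ·  ←P4
  17='aca' goto d→18
  18='acad' goto c→19
  19='acadc' goto ·  ←P5
  20='ad' goto d→21
  21='add' goto e→22
  22='adde' goto ·  ←P6
  23='ab' goto ·  ←P7

BFS fail/out derivation:
  fail(1) 'b': from fail(0)=0 chase 'b': 0 ⇒ 0;  out=∅∪out(0)=∅
  fail(4) 'a': from fail(0)=0 chase 'a': 0 ⇒ 0;  out=∅∪out(0)=∅
  fail(6) 'd': from fail(0)=0 chase 'd': 0 ⇒ 0;  out=∅∪out(0)=∅
  fail(9) 'e': from fail(0)=0 chase 'e': 0 ⇒ 0;  out=∅∪out(0)=∅
  fail(2) 'ba': from fail(1)=0 chase 'a': 0 ⇒ 4;  out=∅∪out(4)=∅
  fail(5) 'ac': from fail(4)=0 chase 'c': 0 ⇒ 0;  out={1}∪out(0)={1}
  fail(7) 'dd': from fail(6)=0 chase 'd': 0 ⇒ 6;  out=∅∪out(6)=∅
  fail(10) 'ee': from fail(9)=0 chase 'e': 0 ⇒ 9;  out=∅∪out(9)=∅
  fail(12) 'aa': from fail(4)=0 chase 'a': 0 ⇒ 4;  out=∅∪out(4)=∅
  fail(20) 'ad': from fail(4)=0 chase 'd': 0 ⇒ 6;  out=∅∪out(6)=∅
  fail(23) 'ab': from fail(4)=0 chase 'b': 0 ⇒ 1;  out={7}∪out(1)={7}
  fail(3) 'bab': from fail(2)=4 chase 'b': 4 ⇒ 23;  out={0}∪out(23)={0,7}
  fail(8) 'dde': from fail(7)=6 chase 'e': 6→0 ⇒ 9;  out={2}∪out(9)={2}
  fail(11) 'eeb': from fail(10)=9 chase 'b': 9→0 ⇒ 1;  out={3}∪out(1)={3}
  fail(13) 'aaa': from fail(12)=4 chase 'a': 4 ⇒ 12;  out=∅∪out(12)=∅
  fail(17) 'aca': from fail(5)=0 chase 'a': 0 ⇒ 4;  out=∅∪out(4)=∅
  fail(21) 'add': from fail(20)=6 chase 'd': 6 ⇒ 7;  out=∅∪out(7)=∅
  fail(14) 'aaad': from fail(13)=12 chase 'd': 12→4 ⇒ 20;  out=∅∪out(20)=∅
  fail(18) 'acad': from fail(17)=4 chase 'd': 4 ⇒ 20;  out=∅∪out(20)=∅
  fail(22) 'adde': from fail(21)=7 chase 'e': 7 ⇒ 8;  out={6}∪out(8)={2,6}
  fail(15) 'aaadc': from fail(14)=20 chase 'c': 20→6→0 ⇒ 0;  out=∅∪out(0)=∅
  fail(19) 'acadc': from fail(18)=20 chase 'c': 20→6→0 ⇒ 0;  out={5}∪out(0)={5}
  fail(16) 'aaadcc': from fail(15)=0 chase 'c': 0 ⇒ 0;  out={4}∪out(0)={4}

Text stream:
pos 0 'c': at 0
pos 1 'd': at 6
pos 2 'a': at 4 (via fail)
pos 3 'c': at 5  → match P1@[2:3]
pos 4 'a': at 17
pos 5 'd': at 18
pos 6 'd': at 21 (via fail)
pos 7 'e': at 22  → match P2@[5:7],P6@[4:7]
pos 8 'a': at 4 (via fail)
pos 9 'b': at 23  → match P7@[8:9]
pos 10 'e': at 9 (via fail)
pos 11 'b': at 1 (via fail)
pos 12 'a': at 2
pos 13 'a': at 12 (via fail)
pos 14 'a': at 13
pos 15 'a': at 13 (via fail)
pos 16 'd': at 14
pos 17 'c': at 15
pos 18 'c': at 16  → match P4@[13:18]
pos 19 'a': at 4 (via fail)
pos 20 'b': at 23  → match P7@[19:20]
pos 21 'a': at 2 (via fail)
pos 22 'd': at 20 (via fail)
pos 23 'a': at 4 (via fail)
pos 24 'c': at 5  → match P1@[23:24]
pos 25 'd': at 6 (via fail)
pos 26 'b': at 1 (via fail)
pos 27 'a': at 2
pos 28 'b': at 3  → match P0@[26:28],P7@[27:28]
pos 29 'a': at 2 (via fail)
pos 30 'b': at 3  → match P0@[28:30],P7@[29:30]
pos 31 'a': at 2 (via fail)
pos 32 'd': at 20 (via fail)
pos 33 'd': at 21
pos 34 'a': at 4 (via fail)
pos 35 'd': at 20
pos 36 'd': at 21
pos 37 'e': at 22  → match P2@[35:37],P6@[34:37]
pos 38 'e': at 10 (via fail)
pos 39 'e': at 10 (via fail)
pos 40 'e': at 10 (via fail)
pos 41 'b': at 11  → match P3@[39:41]
pos 42 'd': at 6 (via fail)
pos 43 'd': at 7
pos 44 'd': at 7 (via fail)
pos 45 'd': at 7 (via fail)
pos 46 'e': at 8  → match P2@[44:46]
pos 47 'e': at 10 (via fail)
pos 48 'b': at 11  → match P3@[46:48]
pos 49 'e': at 9 (via fail)
pos 50 'b': at 1 (via fail)
pos 51 'a': at 2
pos 52 'a': at 12 (via fail)
pos 53 'd': at 20 (via fail)
pos 54 'a': at 4 (via fail)
pos 55 'b': at 23  → match P7@[54:55]
pos 56 'b': at 1 (via fail)
pos 57 'd': at 6 (via fail)
pos 58 'a': at 4 (via fail)
pos 59 'c': at 5  → match P1@[58:59]
pos 60 'a': at 17
pos 61 'd': at 18
pos 62 'c': at 19  → match P5@[58:62]
pos 63 'e': at 9 (via fail)

Result: [[3,1],[7,2],[7,6],[9,7],[18,4],[20,7],[24,1],[28,0],[28,7],[30,0],[30,7],[37,2],[37,6],[41,3],[46,2],[48,3],[55,7],[59,1],[62,5]]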